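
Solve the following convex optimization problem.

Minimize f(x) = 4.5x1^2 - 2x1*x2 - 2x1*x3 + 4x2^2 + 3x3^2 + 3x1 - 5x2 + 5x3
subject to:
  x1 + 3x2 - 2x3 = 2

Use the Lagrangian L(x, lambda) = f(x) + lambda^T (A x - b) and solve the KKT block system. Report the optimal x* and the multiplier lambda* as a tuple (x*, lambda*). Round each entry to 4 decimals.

Form the Lagrangian:
  L(x, lambda) = (1/2) x^T Q x + c^T x + lambda^T (A x - b)
Stationarity (grad_x L = 0): Q x + c + A^T lambda = 0.
Primal feasibility: A x = b.

This gives the KKT block system:
  [ Q   A^T ] [ x     ]   [-c ]
  [ A    0  ] [ lambda ] = [ b ]

Solving the linear system:
  x*      = (-0.5123, 0.2904, -0.8205)
  lambda* = (0.5507)
  f(x*)   = -4.0966

x* = (-0.5123, 0.2904, -0.8205), lambda* = (0.5507)


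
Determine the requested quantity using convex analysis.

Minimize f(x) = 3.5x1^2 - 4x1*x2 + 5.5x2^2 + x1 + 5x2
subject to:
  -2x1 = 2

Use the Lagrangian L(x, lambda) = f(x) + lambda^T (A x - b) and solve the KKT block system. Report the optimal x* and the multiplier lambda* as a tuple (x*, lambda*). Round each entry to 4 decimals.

Form the Lagrangian:
  L(x, lambda) = (1/2) x^T Q x + c^T x + lambda^T (A x - b)
Stationarity (grad_x L = 0): Q x + c + A^T lambda = 0.
Primal feasibility: A x = b.

This gives the KKT block system:
  [ Q   A^T ] [ x     ]   [-c ]
  [ A    0  ] [ lambda ] = [ b ]

Solving the linear system:
  x*      = (-1, -0.8182)
  lambda* = (-1.3636)
  f(x*)   = -1.1818

x* = (-1, -0.8182), lambda* = (-1.3636)


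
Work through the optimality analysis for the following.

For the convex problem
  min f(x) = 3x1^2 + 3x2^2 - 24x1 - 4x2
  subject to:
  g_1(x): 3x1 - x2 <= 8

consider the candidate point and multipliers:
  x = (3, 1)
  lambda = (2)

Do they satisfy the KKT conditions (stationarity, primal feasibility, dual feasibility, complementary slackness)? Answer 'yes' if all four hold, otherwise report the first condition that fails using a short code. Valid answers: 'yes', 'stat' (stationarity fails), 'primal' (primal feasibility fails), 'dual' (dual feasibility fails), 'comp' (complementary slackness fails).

Gradient of f: grad f(x) = Q x + c = (-6, 2)
Constraint values g_i(x) = a_i^T x - b_i:
  g_1((3, 1)) = 0
Stationarity residual: grad f(x) + sum_i lambda_i a_i = (0, 0)
  -> stationarity OK
Primal feasibility (all g_i <= 0): OK
Dual feasibility (all lambda_i >= 0): OK
Complementary slackness (lambda_i * g_i(x) = 0 for all i): OK

Verdict: yes, KKT holds.

yes


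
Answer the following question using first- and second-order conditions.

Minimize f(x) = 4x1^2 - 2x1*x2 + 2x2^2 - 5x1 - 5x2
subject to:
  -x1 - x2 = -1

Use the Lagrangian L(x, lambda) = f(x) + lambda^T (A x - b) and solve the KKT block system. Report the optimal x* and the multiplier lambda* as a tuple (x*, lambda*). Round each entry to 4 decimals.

Form the Lagrangian:
  L(x, lambda) = (1/2) x^T Q x + c^T x + lambda^T (A x - b)
Stationarity (grad_x L = 0): Q x + c + A^T lambda = 0.
Primal feasibility: A x = b.

This gives the KKT block system:
  [ Q   A^T ] [ x     ]   [-c ]
  [ A    0  ] [ lambda ] = [ b ]

Solving the linear system:
  x*      = (0.375, 0.625)
  lambda* = (-3.25)
  f(x*)   = -4.125

x* = (0.375, 0.625), lambda* = (-3.25)


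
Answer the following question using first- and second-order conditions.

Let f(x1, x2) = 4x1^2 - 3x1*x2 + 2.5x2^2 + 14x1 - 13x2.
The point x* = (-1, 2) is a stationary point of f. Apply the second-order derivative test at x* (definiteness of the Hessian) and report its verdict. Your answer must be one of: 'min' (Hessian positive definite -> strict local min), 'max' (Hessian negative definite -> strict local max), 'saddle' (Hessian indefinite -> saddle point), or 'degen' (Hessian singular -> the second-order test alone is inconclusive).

Compute the Hessian H = grad^2 f:
  H = [[8, -3], [-3, 5]]
Verify stationarity: grad f(x*) = H x* + g = (0, 0).
Eigenvalues of H: 3.1459, 9.8541.
Both eigenvalues > 0, so H is positive definite -> x* is a strict local min.

min


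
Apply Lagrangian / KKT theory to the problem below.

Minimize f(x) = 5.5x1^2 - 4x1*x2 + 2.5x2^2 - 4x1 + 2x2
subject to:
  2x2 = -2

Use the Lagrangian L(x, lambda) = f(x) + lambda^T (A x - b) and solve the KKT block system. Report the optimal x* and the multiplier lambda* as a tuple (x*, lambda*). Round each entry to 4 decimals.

Form the Lagrangian:
  L(x, lambda) = (1/2) x^T Q x + c^T x + lambda^T (A x - b)
Stationarity (grad_x L = 0): Q x + c + A^T lambda = 0.
Primal feasibility: A x = b.

This gives the KKT block system:
  [ Q   A^T ] [ x     ]   [-c ]
  [ A    0  ] [ lambda ] = [ b ]

Solving the linear system:
  x*      = (0, -1)
  lambda* = (1.5)
  f(x*)   = 0.5

x* = (0, -1), lambda* = (1.5)


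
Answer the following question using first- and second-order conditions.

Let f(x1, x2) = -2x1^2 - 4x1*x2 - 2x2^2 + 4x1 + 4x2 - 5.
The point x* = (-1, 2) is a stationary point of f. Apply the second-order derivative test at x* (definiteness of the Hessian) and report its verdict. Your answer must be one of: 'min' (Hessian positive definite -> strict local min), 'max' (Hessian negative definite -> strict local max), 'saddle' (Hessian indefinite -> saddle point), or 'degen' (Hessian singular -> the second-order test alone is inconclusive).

Compute the Hessian H = grad^2 f:
  H = [[-4, -4], [-4, -4]]
Verify stationarity: grad f(x*) = H x* + g = (0, 0).
Eigenvalues of H: -8, 0.
H has a zero eigenvalue (singular; negative semidefinite but not definite), so H is neither positive definite, negative definite, nor indefinite. The second-order test alone is inconclusive -> degen.
(Indeed, f is constant along the null direction of H through x*, so x* is not a strict local extremum.)

degen


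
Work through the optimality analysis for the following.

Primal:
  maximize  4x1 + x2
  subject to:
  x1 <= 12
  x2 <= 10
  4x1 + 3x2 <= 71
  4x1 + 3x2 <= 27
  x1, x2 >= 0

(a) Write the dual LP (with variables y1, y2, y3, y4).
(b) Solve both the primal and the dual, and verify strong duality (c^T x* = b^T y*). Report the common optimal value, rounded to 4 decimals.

The standard primal-dual pair for 'max c^T x s.t. A x <= b, x >= 0' is:
  Dual:  min b^T y  s.t.  A^T y >= c,  y >= 0.

So the dual LP is:
  minimize  12y1 + 10y2 + 71y3 + 27y4
  subject to:
    y1 + 4y3 + 4y4 >= 4
    y2 + 3y3 + 3y4 >= 1
    y1, y2, y3, y4 >= 0

Solving the primal: x* = (6.75, 0).
  primal value c^T x* = 27.
Solving the dual: y* = (0, 0, 0, 1).
  dual value b^T y* = 27.
Strong duality: c^T x* = b^T y*. Confirmed.

27


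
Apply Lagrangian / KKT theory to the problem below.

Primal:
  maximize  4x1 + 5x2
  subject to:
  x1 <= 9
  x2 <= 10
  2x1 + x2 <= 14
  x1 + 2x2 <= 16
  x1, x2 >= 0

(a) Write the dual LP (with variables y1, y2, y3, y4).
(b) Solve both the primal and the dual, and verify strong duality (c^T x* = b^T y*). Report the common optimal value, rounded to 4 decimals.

The standard primal-dual pair for 'max c^T x s.t. A x <= b, x >= 0' is:
  Dual:  min b^T y  s.t.  A^T y >= c,  y >= 0.

So the dual LP is:
  minimize  9y1 + 10y2 + 14y3 + 16y4
  subject to:
    y1 + 2y3 + y4 >= 4
    y2 + y3 + 2y4 >= 5
    y1, y2, y3, y4 >= 0

Solving the primal: x* = (4, 6).
  primal value c^T x* = 46.
Solving the dual: y* = (0, 0, 1, 2).
  dual value b^T y* = 46.
Strong duality: c^T x* = b^T y*. Confirmed.

46


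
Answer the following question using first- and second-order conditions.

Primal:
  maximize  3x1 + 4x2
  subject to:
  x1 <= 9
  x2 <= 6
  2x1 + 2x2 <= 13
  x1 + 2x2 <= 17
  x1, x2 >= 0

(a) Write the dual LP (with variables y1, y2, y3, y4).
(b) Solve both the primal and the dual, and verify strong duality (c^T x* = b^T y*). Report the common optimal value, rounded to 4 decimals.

The standard primal-dual pair for 'max c^T x s.t. A x <= b, x >= 0' is:
  Dual:  min b^T y  s.t.  A^T y >= c,  y >= 0.

So the dual LP is:
  minimize  9y1 + 6y2 + 13y3 + 17y4
  subject to:
    y1 + 2y3 + y4 >= 3
    y2 + 2y3 + 2y4 >= 4
    y1, y2, y3, y4 >= 0

Solving the primal: x* = (0.5, 6).
  primal value c^T x* = 25.5.
Solving the dual: y* = (0, 1, 1.5, 0).
  dual value b^T y* = 25.5.
Strong duality: c^T x* = b^T y*. Confirmed.

25.5


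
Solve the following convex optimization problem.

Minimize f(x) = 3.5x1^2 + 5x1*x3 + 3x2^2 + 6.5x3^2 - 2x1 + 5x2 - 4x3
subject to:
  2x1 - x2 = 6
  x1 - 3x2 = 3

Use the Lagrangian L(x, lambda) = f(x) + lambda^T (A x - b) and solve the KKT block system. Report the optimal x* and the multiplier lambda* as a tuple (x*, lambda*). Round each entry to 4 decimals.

Form the Lagrangian:
  L(x, lambda) = (1/2) x^T Q x + c^T x + lambda^T (A x - b)
Stationarity (grad_x L = 0): Q x + c + A^T lambda = 0.
Primal feasibility: A x = b.

This gives the KKT block system:
  [ Q   A^T ] [ x     ]   [-c ]
  [ A    0  ] [ lambda ] = [ b ]

Solving the linear system:
  x*      = (3, 0, -0.8462)
  lambda* = (-9.8615, 4.9538)
  f(x*)   = 20.8462

x* = (3, 0, -0.8462), lambda* = (-9.8615, 4.9538)


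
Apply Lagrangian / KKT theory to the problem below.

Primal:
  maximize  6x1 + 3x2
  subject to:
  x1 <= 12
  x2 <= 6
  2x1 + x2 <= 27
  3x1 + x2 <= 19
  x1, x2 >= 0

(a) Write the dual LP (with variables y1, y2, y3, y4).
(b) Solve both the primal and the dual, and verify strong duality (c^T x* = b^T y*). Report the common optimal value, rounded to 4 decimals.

The standard primal-dual pair for 'max c^T x s.t. A x <= b, x >= 0' is:
  Dual:  min b^T y  s.t.  A^T y >= c,  y >= 0.

So the dual LP is:
  minimize  12y1 + 6y2 + 27y3 + 19y4
  subject to:
    y1 + 2y3 + 3y4 >= 6
    y2 + y3 + y4 >= 3
    y1, y2, y3, y4 >= 0

Solving the primal: x* = (4.3333, 6).
  primal value c^T x* = 44.
Solving the dual: y* = (0, 1, 0, 2).
  dual value b^T y* = 44.
Strong duality: c^T x* = b^T y*. Confirmed.

44


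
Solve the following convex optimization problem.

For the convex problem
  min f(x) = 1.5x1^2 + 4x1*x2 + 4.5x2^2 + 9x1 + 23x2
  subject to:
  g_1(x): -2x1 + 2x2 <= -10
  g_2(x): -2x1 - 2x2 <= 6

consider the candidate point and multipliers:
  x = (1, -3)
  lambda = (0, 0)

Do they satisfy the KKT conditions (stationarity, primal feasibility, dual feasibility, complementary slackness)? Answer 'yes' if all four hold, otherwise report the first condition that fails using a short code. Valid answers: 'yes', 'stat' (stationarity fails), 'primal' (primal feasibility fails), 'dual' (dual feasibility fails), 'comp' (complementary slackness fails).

Gradient of f: grad f(x) = Q x + c = (0, 0)
Constraint values g_i(x) = a_i^T x - b_i:
  g_1((1, -3)) = 2
  g_2((1, -3)) = -2
Stationarity residual: grad f(x) + sum_i lambda_i a_i = (0, 0)
  -> stationarity OK
Primal feasibility (all g_i <= 0): FAILS
Dual feasibility (all lambda_i >= 0): OK
Complementary slackness (lambda_i * g_i(x) = 0 for all i): OK

Verdict: the first failing condition is primal_feasibility -> primal.

primal


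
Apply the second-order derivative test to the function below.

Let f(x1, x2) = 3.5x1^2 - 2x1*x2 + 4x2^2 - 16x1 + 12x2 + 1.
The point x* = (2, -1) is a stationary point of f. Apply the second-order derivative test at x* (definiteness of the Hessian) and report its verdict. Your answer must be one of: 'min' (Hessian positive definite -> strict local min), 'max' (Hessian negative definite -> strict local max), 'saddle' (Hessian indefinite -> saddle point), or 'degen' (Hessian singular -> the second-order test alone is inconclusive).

Compute the Hessian H = grad^2 f:
  H = [[7, -2], [-2, 8]]
Verify stationarity: grad f(x*) = H x* + g = (0, 0).
Eigenvalues of H: 5.4384, 9.5616.
Both eigenvalues > 0, so H is positive definite -> x* is a strict local min.

min


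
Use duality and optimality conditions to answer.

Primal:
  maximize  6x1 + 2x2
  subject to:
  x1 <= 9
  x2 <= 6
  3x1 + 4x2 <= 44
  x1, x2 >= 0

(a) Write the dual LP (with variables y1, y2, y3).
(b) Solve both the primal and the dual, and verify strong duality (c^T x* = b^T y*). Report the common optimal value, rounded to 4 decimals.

The standard primal-dual pair for 'max c^T x s.t. A x <= b, x >= 0' is:
  Dual:  min b^T y  s.t.  A^T y >= c,  y >= 0.

So the dual LP is:
  minimize  9y1 + 6y2 + 44y3
  subject to:
    y1 + 3y3 >= 6
    y2 + 4y3 >= 2
    y1, y2, y3 >= 0

Solving the primal: x* = (9, 4.25).
  primal value c^T x* = 62.5.
Solving the dual: y* = (4.5, 0, 0.5).
  dual value b^T y* = 62.5.
Strong duality: c^T x* = b^T y*. Confirmed.

62.5


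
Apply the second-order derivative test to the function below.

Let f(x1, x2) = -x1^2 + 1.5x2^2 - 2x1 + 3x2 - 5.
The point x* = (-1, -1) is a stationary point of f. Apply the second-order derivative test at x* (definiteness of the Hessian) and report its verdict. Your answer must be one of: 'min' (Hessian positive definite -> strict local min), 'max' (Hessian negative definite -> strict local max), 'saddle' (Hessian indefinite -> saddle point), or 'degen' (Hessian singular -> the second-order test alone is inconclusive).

Compute the Hessian H = grad^2 f:
  H = [[-2, 0], [0, 3]]
Verify stationarity: grad f(x*) = H x* + g = (0, 0).
Eigenvalues of H: -2, 3.
Eigenvalues have mixed signs, so H is indefinite -> x* is a saddle point.

saddle


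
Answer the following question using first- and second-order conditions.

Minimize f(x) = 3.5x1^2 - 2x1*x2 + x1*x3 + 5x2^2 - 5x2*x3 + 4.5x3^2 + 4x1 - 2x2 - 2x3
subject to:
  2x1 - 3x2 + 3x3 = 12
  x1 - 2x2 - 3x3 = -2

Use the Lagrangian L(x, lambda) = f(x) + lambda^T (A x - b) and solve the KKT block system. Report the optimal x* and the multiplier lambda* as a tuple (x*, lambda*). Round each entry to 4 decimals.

Form the Lagrangian:
  L(x, lambda) = (1/2) x^T Q x + c^T x + lambda^T (A x - b)
Stationarity (grad_x L = 0): Q x + c + A^T lambda = 0.
Primal feasibility: A x = b.

This gives the KKT block system:
  [ Q   A^T ] [ x     ]   [-c ]
  [ A    0  ] [ lambda ] = [ b ]

Solving the linear system:
  x*      = (1.2853, -1.2288, 1.9143)
  lambda* = (-8.3072, -0.7544)
  f(x*)   = 50.9739

x* = (1.2853, -1.2288, 1.9143), lambda* = (-8.3072, -0.7544)


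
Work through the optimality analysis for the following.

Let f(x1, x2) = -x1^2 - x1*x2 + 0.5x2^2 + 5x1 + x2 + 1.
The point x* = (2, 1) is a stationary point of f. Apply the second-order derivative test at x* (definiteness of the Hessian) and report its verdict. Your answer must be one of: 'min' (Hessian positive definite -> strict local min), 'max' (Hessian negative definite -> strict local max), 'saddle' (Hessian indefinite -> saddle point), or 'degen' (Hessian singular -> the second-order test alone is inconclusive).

Compute the Hessian H = grad^2 f:
  H = [[-2, -1], [-1, 1]]
Verify stationarity: grad f(x*) = H x* + g = (0, 0).
Eigenvalues of H: -2.3028, 1.3028.
Eigenvalues have mixed signs, so H is indefinite -> x* is a saddle point.

saddle


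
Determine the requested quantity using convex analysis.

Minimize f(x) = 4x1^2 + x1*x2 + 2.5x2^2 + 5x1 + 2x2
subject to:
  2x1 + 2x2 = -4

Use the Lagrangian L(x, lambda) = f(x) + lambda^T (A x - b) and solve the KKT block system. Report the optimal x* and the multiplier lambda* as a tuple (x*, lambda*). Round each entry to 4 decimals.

Form the Lagrangian:
  L(x, lambda) = (1/2) x^T Q x + c^T x + lambda^T (A x - b)
Stationarity (grad_x L = 0): Q x + c + A^T lambda = 0.
Primal feasibility: A x = b.

This gives the KKT block system:
  [ Q   A^T ] [ x     ]   [-c ]
  [ A    0  ] [ lambda ] = [ b ]

Solving the linear system:
  x*      = (-1, -1)
  lambda* = (2)
  f(x*)   = 0.5

x* = (-1, -1), lambda* = (2)


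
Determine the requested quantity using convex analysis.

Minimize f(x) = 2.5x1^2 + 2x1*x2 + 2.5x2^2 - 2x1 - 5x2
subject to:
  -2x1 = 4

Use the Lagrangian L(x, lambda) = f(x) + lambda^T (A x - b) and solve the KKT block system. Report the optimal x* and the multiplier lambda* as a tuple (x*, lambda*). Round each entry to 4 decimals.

Form the Lagrangian:
  L(x, lambda) = (1/2) x^T Q x + c^T x + lambda^T (A x - b)
Stationarity (grad_x L = 0): Q x + c + A^T lambda = 0.
Primal feasibility: A x = b.

This gives the KKT block system:
  [ Q   A^T ] [ x     ]   [-c ]
  [ A    0  ] [ lambda ] = [ b ]

Solving the linear system:
  x*      = (-2, 1.8)
  lambda* = (-4.2)
  f(x*)   = 5.9

x* = (-2, 1.8), lambda* = (-4.2)


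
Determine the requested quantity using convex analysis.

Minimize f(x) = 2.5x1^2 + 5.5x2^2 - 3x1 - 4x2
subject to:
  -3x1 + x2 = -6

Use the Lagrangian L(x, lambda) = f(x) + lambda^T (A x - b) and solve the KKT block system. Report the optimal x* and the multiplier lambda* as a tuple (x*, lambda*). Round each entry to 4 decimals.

Form the Lagrangian:
  L(x, lambda) = (1/2) x^T Q x + c^T x + lambda^T (A x - b)
Stationarity (grad_x L = 0): Q x + c + A^T lambda = 0.
Primal feasibility: A x = b.

This gives the KKT block system:
  [ Q   A^T ] [ x     ]   [-c ]
  [ A    0  ] [ lambda ] = [ b ]

Solving the linear system:
  x*      = (2.0481, 0.1442)
  lambda* = (2.4135)
  f(x*)   = 3.8798

x* = (2.0481, 0.1442), lambda* = (2.4135)


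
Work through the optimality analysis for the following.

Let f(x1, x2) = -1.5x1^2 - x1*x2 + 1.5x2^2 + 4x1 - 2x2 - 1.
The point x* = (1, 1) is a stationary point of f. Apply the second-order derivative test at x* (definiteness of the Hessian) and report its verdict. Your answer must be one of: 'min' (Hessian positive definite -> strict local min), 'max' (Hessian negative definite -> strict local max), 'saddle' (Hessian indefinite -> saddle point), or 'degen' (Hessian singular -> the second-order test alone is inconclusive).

Compute the Hessian H = grad^2 f:
  H = [[-3, -1], [-1, 3]]
Verify stationarity: grad f(x*) = H x* + g = (0, 0).
Eigenvalues of H: -3.1623, 3.1623.
Eigenvalues have mixed signs, so H is indefinite -> x* is a saddle point.

saddle


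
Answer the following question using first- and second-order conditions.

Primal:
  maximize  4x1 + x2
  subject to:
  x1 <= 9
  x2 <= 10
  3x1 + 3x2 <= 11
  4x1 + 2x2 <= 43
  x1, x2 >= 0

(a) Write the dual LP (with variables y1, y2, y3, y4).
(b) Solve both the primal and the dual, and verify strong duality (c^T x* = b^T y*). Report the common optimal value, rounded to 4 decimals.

The standard primal-dual pair for 'max c^T x s.t. A x <= b, x >= 0' is:
  Dual:  min b^T y  s.t.  A^T y >= c,  y >= 0.

So the dual LP is:
  minimize  9y1 + 10y2 + 11y3 + 43y4
  subject to:
    y1 + 3y3 + 4y4 >= 4
    y2 + 3y3 + 2y4 >= 1
    y1, y2, y3, y4 >= 0

Solving the primal: x* = (3.6667, 0).
  primal value c^T x* = 14.6667.
Solving the dual: y* = (0, 0, 1.3333, 0).
  dual value b^T y* = 14.6667.
Strong duality: c^T x* = b^T y*. Confirmed.

14.6667


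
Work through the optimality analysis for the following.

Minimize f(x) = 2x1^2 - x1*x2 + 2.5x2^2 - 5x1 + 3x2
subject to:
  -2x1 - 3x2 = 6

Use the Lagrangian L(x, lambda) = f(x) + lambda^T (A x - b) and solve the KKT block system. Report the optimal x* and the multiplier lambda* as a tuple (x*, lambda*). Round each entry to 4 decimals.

Form the Lagrangian:
  L(x, lambda) = (1/2) x^T Q x + c^T x + lambda^T (A x - b)
Stationarity (grad_x L = 0): Q x + c + A^T lambda = 0.
Primal feasibility: A x = b.

This gives the KKT block system:
  [ Q   A^T ] [ x     ]   [-c ]
  [ A    0  ] [ lambda ] = [ b ]

Solving the linear system:
  x*      = (-0.2206, -1.8529)
  lambda* = (-2.0147)
  f(x*)   = 3.8162

x* = (-0.2206, -1.8529), lambda* = (-2.0147)


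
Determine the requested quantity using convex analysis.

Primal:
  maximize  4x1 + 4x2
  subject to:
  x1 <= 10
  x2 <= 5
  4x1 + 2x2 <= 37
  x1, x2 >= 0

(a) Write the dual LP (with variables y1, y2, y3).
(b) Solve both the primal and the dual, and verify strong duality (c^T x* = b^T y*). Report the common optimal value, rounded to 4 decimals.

The standard primal-dual pair for 'max c^T x s.t. A x <= b, x >= 0' is:
  Dual:  min b^T y  s.t.  A^T y >= c,  y >= 0.

So the dual LP is:
  minimize  10y1 + 5y2 + 37y3
  subject to:
    y1 + 4y3 >= 4
    y2 + 2y3 >= 4
    y1, y2, y3 >= 0

Solving the primal: x* = (6.75, 5).
  primal value c^T x* = 47.
Solving the dual: y* = (0, 2, 1).
  dual value b^T y* = 47.
Strong duality: c^T x* = b^T y*. Confirmed.

47


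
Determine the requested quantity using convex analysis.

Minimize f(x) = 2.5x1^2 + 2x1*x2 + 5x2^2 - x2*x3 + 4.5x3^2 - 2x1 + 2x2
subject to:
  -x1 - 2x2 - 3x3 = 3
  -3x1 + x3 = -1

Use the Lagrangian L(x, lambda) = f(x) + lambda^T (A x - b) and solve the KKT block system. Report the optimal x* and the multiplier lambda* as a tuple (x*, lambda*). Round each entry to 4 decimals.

Form the Lagrangian:
  L(x, lambda) = (1/2) x^T Q x + c^T x + lambda^T (A x - b)
Stationarity (grad_x L = 0): Q x + c + A^T lambda = 0.
Primal feasibility: A x = b.

This gives the KKT block system:
  [ Q   A^T ] [ x     ]   [-c ]
  [ A    0  ] [ lambda ] = [ b ]

Solving the linear system:
  x*      = (0.1272, -0.6358, -0.6185)
  lambda* = (-1.7428, -0.2977)
  f(x*)   = 1.7023

x* = (0.1272, -0.6358, -0.6185), lambda* = (-1.7428, -0.2977)


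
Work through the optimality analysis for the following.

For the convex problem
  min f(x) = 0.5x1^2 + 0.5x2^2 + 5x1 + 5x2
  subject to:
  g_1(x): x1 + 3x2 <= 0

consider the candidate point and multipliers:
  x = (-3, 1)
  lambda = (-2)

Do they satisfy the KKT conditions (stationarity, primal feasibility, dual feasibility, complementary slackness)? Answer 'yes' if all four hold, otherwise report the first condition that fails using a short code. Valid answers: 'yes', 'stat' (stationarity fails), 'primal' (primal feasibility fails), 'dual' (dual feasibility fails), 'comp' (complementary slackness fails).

Gradient of f: grad f(x) = Q x + c = (2, 6)
Constraint values g_i(x) = a_i^T x - b_i:
  g_1((-3, 1)) = 0
Stationarity residual: grad f(x) + sum_i lambda_i a_i = (0, 0)
  -> stationarity OK
Primal feasibility (all g_i <= 0): OK
Dual feasibility (all lambda_i >= 0): FAILS
Complementary slackness (lambda_i * g_i(x) = 0 for all i): OK

Verdict: the first failing condition is dual_feasibility -> dual.

dual


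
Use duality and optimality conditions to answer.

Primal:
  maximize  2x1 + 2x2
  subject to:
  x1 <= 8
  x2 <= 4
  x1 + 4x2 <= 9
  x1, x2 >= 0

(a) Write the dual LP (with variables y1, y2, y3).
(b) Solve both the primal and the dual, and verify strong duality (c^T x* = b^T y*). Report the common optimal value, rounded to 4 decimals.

The standard primal-dual pair for 'max c^T x s.t. A x <= b, x >= 0' is:
  Dual:  min b^T y  s.t.  A^T y >= c,  y >= 0.

So the dual LP is:
  minimize  8y1 + 4y2 + 9y3
  subject to:
    y1 + y3 >= 2
    y2 + 4y3 >= 2
    y1, y2, y3 >= 0

Solving the primal: x* = (8, 0.25).
  primal value c^T x* = 16.5.
Solving the dual: y* = (1.5, 0, 0.5).
  dual value b^T y* = 16.5.
Strong duality: c^T x* = b^T y*. Confirmed.

16.5


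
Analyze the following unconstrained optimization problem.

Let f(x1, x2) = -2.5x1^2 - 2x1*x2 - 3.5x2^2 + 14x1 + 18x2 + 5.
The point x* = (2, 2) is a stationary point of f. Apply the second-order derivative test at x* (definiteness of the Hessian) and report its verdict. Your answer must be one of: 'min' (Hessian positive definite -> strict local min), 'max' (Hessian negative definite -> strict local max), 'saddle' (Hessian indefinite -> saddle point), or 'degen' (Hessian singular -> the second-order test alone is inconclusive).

Compute the Hessian H = grad^2 f:
  H = [[-5, -2], [-2, -7]]
Verify stationarity: grad f(x*) = H x* + g = (0, 0).
Eigenvalues of H: -8.2361, -3.7639.
Both eigenvalues < 0, so H is negative definite -> x* is a strict local max.

max


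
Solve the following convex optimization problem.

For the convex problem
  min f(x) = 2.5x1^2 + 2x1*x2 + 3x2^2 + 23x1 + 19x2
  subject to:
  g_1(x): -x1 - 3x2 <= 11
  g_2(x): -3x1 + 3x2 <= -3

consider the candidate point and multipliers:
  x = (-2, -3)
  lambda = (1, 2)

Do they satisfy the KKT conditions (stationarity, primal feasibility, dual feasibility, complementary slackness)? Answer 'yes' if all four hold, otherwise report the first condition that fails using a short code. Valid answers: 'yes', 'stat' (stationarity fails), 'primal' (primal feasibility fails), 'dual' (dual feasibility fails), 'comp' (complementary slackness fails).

Gradient of f: grad f(x) = Q x + c = (7, -3)
Constraint values g_i(x) = a_i^T x - b_i:
  g_1((-2, -3)) = 0
  g_2((-2, -3)) = 0
Stationarity residual: grad f(x) + sum_i lambda_i a_i = (0, 0)
  -> stationarity OK
Primal feasibility (all g_i <= 0): OK
Dual feasibility (all lambda_i >= 0): OK
Complementary slackness (lambda_i * g_i(x) = 0 for all i): OK

Verdict: yes, KKT holds.

yes


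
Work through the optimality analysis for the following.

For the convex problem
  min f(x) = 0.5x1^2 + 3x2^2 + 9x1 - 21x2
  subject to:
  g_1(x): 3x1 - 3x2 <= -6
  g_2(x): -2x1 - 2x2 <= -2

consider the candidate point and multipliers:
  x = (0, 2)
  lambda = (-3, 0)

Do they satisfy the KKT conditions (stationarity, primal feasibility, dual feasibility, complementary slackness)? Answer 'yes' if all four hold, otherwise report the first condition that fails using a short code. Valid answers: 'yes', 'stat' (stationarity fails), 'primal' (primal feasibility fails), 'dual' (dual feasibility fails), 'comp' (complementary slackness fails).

Gradient of f: grad f(x) = Q x + c = (9, -9)
Constraint values g_i(x) = a_i^T x - b_i:
  g_1((0, 2)) = 0
  g_2((0, 2)) = -2
Stationarity residual: grad f(x) + sum_i lambda_i a_i = (0, 0)
  -> stationarity OK
Primal feasibility (all g_i <= 0): OK
Dual feasibility (all lambda_i >= 0): FAILS
Complementary slackness (lambda_i * g_i(x) = 0 for all i): OK

Verdict: the first failing condition is dual_feasibility -> dual.

dual


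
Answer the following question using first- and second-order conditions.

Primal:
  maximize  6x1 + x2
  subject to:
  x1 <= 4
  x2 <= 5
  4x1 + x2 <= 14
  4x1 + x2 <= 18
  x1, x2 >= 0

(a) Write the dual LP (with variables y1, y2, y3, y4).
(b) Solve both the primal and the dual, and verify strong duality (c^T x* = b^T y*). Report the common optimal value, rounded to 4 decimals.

The standard primal-dual pair for 'max c^T x s.t. A x <= b, x >= 0' is:
  Dual:  min b^T y  s.t.  A^T y >= c,  y >= 0.

So the dual LP is:
  minimize  4y1 + 5y2 + 14y3 + 18y4
  subject to:
    y1 + 4y3 + 4y4 >= 6
    y2 + y3 + y4 >= 1
    y1, y2, y3, y4 >= 0

Solving the primal: x* = (3.5, 0).
  primal value c^T x* = 21.
Solving the dual: y* = (0, 0, 1.5, 0).
  dual value b^T y* = 21.
Strong duality: c^T x* = b^T y*. Confirmed.

21


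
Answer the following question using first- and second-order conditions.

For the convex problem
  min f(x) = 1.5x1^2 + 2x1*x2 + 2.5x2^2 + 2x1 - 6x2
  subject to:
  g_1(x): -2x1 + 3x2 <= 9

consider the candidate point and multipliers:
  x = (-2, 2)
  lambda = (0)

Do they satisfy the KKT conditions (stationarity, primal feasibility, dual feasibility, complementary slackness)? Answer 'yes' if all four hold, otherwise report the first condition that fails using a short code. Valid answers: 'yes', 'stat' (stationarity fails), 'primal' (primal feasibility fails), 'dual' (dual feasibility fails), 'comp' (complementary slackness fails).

Gradient of f: grad f(x) = Q x + c = (0, 0)
Constraint values g_i(x) = a_i^T x - b_i:
  g_1((-2, 2)) = 1
Stationarity residual: grad f(x) + sum_i lambda_i a_i = (0, 0)
  -> stationarity OK
Primal feasibility (all g_i <= 0): FAILS
Dual feasibility (all lambda_i >= 0): OK
Complementary slackness (lambda_i * g_i(x) = 0 for all i): OK

Verdict: the first failing condition is primal_feasibility -> primal.

primal


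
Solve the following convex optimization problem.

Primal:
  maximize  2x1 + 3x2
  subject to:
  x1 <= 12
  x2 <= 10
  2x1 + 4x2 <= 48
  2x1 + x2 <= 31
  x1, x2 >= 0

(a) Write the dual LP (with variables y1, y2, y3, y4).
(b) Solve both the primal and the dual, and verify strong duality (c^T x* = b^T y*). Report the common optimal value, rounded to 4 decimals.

The standard primal-dual pair for 'max c^T x s.t. A x <= b, x >= 0' is:
  Dual:  min b^T y  s.t.  A^T y >= c,  y >= 0.

So the dual LP is:
  minimize  12y1 + 10y2 + 48y3 + 31y4
  subject to:
    y1 + 2y3 + 2y4 >= 2
    y2 + 4y3 + y4 >= 3
    y1, y2, y3, y4 >= 0

Solving the primal: x* = (12, 6).
  primal value c^T x* = 42.
Solving the dual: y* = (0.5, 0, 0.75, 0).
  dual value b^T y* = 42.
Strong duality: c^T x* = b^T y*. Confirmed.

42


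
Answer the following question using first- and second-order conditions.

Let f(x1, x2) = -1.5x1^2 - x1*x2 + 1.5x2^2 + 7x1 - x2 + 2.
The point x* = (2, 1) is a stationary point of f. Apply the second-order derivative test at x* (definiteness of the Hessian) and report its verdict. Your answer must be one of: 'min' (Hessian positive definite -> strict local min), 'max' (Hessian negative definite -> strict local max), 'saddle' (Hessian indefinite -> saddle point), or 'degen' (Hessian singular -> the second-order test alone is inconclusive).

Compute the Hessian H = grad^2 f:
  H = [[-3, -1], [-1, 3]]
Verify stationarity: grad f(x*) = H x* + g = (0, 0).
Eigenvalues of H: -3.1623, 3.1623.
Eigenvalues have mixed signs, so H is indefinite -> x* is a saddle point.

saddle


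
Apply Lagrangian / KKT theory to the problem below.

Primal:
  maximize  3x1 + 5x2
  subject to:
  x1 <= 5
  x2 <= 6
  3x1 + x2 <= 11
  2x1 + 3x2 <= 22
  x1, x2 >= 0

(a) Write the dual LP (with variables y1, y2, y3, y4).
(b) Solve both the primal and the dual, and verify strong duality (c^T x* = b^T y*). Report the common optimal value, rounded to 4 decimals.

The standard primal-dual pair for 'max c^T x s.t. A x <= b, x >= 0' is:
  Dual:  min b^T y  s.t.  A^T y >= c,  y >= 0.

So the dual LP is:
  minimize  5y1 + 6y2 + 11y3 + 22y4
  subject to:
    y1 + 3y3 + 2y4 >= 3
    y2 + y3 + 3y4 >= 5
    y1, y2, y3, y4 >= 0

Solving the primal: x* = (1.6667, 6).
  primal value c^T x* = 35.
Solving the dual: y* = (0, 4, 1, 0).
  dual value b^T y* = 35.
Strong duality: c^T x* = b^T y*. Confirmed.

35


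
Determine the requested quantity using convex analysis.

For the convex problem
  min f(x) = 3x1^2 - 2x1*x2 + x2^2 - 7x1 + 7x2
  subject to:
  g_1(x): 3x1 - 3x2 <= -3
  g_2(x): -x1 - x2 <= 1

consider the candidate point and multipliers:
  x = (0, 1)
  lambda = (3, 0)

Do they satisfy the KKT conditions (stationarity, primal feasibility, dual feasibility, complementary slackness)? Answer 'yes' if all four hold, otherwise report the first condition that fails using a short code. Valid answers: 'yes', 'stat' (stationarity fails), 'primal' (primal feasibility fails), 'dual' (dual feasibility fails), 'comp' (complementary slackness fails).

Gradient of f: grad f(x) = Q x + c = (-9, 9)
Constraint values g_i(x) = a_i^T x - b_i:
  g_1((0, 1)) = 0
  g_2((0, 1)) = -2
Stationarity residual: grad f(x) + sum_i lambda_i a_i = (0, 0)
  -> stationarity OK
Primal feasibility (all g_i <= 0): OK
Dual feasibility (all lambda_i >= 0): OK
Complementary slackness (lambda_i * g_i(x) = 0 for all i): OK

Verdict: yes, KKT holds.

yes


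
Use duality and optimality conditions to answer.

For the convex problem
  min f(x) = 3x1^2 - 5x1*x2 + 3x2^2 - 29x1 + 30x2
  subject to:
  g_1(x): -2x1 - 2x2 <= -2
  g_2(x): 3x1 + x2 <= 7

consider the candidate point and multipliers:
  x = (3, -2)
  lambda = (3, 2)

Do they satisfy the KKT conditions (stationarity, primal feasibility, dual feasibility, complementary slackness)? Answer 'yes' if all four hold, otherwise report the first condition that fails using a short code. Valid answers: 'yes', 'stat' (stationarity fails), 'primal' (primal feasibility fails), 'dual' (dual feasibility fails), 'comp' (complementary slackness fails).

Gradient of f: grad f(x) = Q x + c = (-1, 3)
Constraint values g_i(x) = a_i^T x - b_i:
  g_1((3, -2)) = 0
  g_2((3, -2)) = 0
Stationarity residual: grad f(x) + sum_i lambda_i a_i = (-1, -1)
  -> stationarity FAILS
Primal feasibility (all g_i <= 0): OK
Dual feasibility (all lambda_i >= 0): OK
Complementary slackness (lambda_i * g_i(x) = 0 for all i): OK

Verdict: the first failing condition is stationarity -> stat.

stat


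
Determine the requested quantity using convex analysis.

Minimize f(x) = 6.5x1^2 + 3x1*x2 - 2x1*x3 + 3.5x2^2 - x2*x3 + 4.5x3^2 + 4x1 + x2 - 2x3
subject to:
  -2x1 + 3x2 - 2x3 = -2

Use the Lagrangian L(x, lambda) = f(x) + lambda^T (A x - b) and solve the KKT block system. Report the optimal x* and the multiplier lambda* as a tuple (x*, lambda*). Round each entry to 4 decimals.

Form the Lagrangian:
  L(x, lambda) = (1/2) x^T Q x + c^T x + lambda^T (A x - b)
Stationarity (grad_x L = 0): Q x + c + A^T lambda = 0.
Primal feasibility: A x = b.

This gives the KKT block system:
  [ Q   A^T ] [ x     ]   [-c ]
  [ A    0  ] [ lambda ] = [ b ]

Solving the linear system:
  x*      = (-0.0211, -0.4439, 0.3553)
  lambda* = (0.8419)
  f(x*)   = 0.2225

x* = (-0.0211, -0.4439, 0.3553), lambda* = (0.8419)


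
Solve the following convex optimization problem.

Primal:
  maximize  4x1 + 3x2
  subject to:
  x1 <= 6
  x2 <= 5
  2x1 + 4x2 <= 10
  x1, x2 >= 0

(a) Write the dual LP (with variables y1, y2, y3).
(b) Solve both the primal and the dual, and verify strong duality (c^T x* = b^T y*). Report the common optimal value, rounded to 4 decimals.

The standard primal-dual pair for 'max c^T x s.t. A x <= b, x >= 0' is:
  Dual:  min b^T y  s.t.  A^T y >= c,  y >= 0.

So the dual LP is:
  minimize  6y1 + 5y2 + 10y3
  subject to:
    y1 + 2y3 >= 4
    y2 + 4y3 >= 3
    y1, y2, y3 >= 0

Solving the primal: x* = (5, 0).
  primal value c^T x* = 20.
Solving the dual: y* = (0, 0, 2).
  dual value b^T y* = 20.
Strong duality: c^T x* = b^T y*. Confirmed.

20


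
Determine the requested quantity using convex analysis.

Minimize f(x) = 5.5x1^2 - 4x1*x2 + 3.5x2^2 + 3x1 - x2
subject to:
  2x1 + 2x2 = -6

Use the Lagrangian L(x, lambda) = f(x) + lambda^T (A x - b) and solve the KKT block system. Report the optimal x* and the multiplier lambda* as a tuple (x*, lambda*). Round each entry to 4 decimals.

Form the Lagrangian:
  L(x, lambda) = (1/2) x^T Q x + c^T x + lambda^T (A x - b)
Stationarity (grad_x L = 0): Q x + c + A^T lambda = 0.
Primal feasibility: A x = b.

This gives the KKT block system:
  [ Q   A^T ] [ x     ]   [-c ]
  [ A    0  ] [ lambda ] = [ b ]

Solving the linear system:
  x*      = (-1.4231, -1.5769)
  lambda* = (3.1731)
  f(x*)   = 8.1731

x* = (-1.4231, -1.5769), lambda* = (3.1731)


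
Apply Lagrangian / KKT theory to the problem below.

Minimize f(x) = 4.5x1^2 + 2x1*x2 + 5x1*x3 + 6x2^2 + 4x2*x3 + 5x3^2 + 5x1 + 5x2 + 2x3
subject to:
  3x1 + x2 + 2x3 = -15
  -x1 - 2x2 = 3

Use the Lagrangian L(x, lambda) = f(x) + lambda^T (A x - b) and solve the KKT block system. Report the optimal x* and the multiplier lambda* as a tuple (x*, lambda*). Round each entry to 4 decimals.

Form the Lagrangian:
  L(x, lambda) = (1/2) x^T Q x + c^T x + lambda^T (A x - b)
Stationarity (grad_x L = 0): Q x + c + A^T lambda = 0.
Primal feasibility: A x = b.

This gives the KKT block system:
  [ Q   A^T ] [ x     ]   [-c ]
  [ A    0  ] [ lambda ] = [ b ]

Solving the linear system:
  x*      = (-4.2828, 0.6414, -1.3966)
  lambda* = (15.4069, 6.9759)
  f(x*)   = 94.5879

x* = (-4.2828, 0.6414, -1.3966), lambda* = (15.4069, 6.9759)


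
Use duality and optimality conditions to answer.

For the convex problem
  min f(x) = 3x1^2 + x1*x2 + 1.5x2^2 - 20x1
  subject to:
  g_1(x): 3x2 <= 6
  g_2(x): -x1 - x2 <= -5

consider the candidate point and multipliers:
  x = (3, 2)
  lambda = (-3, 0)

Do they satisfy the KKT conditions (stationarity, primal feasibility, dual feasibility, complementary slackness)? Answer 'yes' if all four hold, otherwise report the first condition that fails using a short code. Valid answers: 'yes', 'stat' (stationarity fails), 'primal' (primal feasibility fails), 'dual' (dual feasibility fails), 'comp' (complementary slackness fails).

Gradient of f: grad f(x) = Q x + c = (0, 9)
Constraint values g_i(x) = a_i^T x - b_i:
  g_1((3, 2)) = 0
  g_2((3, 2)) = 0
Stationarity residual: grad f(x) + sum_i lambda_i a_i = (0, 0)
  -> stationarity OK
Primal feasibility (all g_i <= 0): OK
Dual feasibility (all lambda_i >= 0): FAILS
Complementary slackness (lambda_i * g_i(x) = 0 for all i): OK

Verdict: the first failing condition is dual_feasibility -> dual.

dual


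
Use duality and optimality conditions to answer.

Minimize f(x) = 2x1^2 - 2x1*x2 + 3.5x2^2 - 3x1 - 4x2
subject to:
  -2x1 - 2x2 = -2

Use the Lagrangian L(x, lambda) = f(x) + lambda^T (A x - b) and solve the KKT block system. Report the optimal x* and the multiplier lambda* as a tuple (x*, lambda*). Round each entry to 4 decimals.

Form the Lagrangian:
  L(x, lambda) = (1/2) x^T Q x + c^T x + lambda^T (A x - b)
Stationarity (grad_x L = 0): Q x + c + A^T lambda = 0.
Primal feasibility: A x = b.

This gives the KKT block system:
  [ Q   A^T ] [ x     ]   [-c ]
  [ A    0  ] [ lambda ] = [ b ]

Solving the linear system:
  x*      = (0.5333, 0.4667)
  lambda* = (-0.9)
  f(x*)   = -2.6333

x* = (0.5333, 0.4667), lambda* = (-0.9)


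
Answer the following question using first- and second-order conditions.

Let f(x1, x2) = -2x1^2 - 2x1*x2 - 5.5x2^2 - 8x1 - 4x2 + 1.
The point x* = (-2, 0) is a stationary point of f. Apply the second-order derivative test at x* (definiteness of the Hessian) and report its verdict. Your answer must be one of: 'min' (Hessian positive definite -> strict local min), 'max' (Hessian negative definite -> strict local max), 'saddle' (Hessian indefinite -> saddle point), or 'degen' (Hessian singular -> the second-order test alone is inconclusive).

Compute the Hessian H = grad^2 f:
  H = [[-4, -2], [-2, -11]]
Verify stationarity: grad f(x*) = H x* + g = (0, 0).
Eigenvalues of H: -11.5311, -3.4689.
Both eigenvalues < 0, so H is negative definite -> x* is a strict local max.

max


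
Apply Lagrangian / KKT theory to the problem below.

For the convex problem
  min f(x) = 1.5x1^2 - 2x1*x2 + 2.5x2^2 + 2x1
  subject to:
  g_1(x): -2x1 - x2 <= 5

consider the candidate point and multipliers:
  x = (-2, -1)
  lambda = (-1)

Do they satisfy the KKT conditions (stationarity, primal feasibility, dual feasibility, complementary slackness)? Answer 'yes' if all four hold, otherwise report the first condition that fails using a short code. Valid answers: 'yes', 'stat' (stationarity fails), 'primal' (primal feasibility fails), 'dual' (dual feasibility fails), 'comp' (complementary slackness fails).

Gradient of f: grad f(x) = Q x + c = (-2, -1)
Constraint values g_i(x) = a_i^T x - b_i:
  g_1((-2, -1)) = 0
Stationarity residual: grad f(x) + sum_i lambda_i a_i = (0, 0)
  -> stationarity OK
Primal feasibility (all g_i <= 0): OK
Dual feasibility (all lambda_i >= 0): FAILS
Complementary slackness (lambda_i * g_i(x) = 0 for all i): OK

Verdict: the first failing condition is dual_feasibility -> dual.

dual


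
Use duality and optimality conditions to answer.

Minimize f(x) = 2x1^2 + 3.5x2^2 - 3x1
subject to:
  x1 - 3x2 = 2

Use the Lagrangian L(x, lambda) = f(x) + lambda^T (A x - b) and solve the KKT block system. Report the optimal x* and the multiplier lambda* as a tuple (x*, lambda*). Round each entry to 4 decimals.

Form the Lagrangian:
  L(x, lambda) = (1/2) x^T Q x + c^T x + lambda^T (A x - b)
Stationarity (grad_x L = 0): Q x + c + A^T lambda = 0.
Primal feasibility: A x = b.

This gives the KKT block system:
  [ Q   A^T ] [ x     ]   [-c ]
  [ A    0  ] [ lambda ] = [ b ]

Solving the linear system:
  x*      = (0.9535, -0.3488)
  lambda* = (-0.814)
  f(x*)   = -0.6163

x* = (0.9535, -0.3488), lambda* = (-0.814)


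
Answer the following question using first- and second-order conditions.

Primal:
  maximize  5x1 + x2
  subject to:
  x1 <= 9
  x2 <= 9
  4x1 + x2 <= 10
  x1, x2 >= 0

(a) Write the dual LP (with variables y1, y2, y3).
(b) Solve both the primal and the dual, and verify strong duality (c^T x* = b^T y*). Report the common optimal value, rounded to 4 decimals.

The standard primal-dual pair for 'max c^T x s.t. A x <= b, x >= 0' is:
  Dual:  min b^T y  s.t.  A^T y >= c,  y >= 0.

So the dual LP is:
  minimize  9y1 + 9y2 + 10y3
  subject to:
    y1 + 4y3 >= 5
    y2 + y3 >= 1
    y1, y2, y3 >= 0

Solving the primal: x* = (2.5, 0).
  primal value c^T x* = 12.5.
Solving the dual: y* = (0, 0, 1.25).
  dual value b^T y* = 12.5.
Strong duality: c^T x* = b^T y*. Confirmed.

12.5


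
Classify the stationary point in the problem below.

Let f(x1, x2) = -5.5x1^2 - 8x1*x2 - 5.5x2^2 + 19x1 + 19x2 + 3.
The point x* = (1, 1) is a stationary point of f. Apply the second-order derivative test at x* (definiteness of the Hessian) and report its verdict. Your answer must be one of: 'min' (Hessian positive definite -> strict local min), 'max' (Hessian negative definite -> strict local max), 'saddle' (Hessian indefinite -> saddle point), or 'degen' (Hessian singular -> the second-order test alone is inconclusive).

Compute the Hessian H = grad^2 f:
  H = [[-11, -8], [-8, -11]]
Verify stationarity: grad f(x*) = H x* + g = (0, 0).
Eigenvalues of H: -19, -3.
Both eigenvalues < 0, so H is negative definite -> x* is a strict local max.

max
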